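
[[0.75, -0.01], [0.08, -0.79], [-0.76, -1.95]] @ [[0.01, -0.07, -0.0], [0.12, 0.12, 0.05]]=[[0.01, -0.05, -0.00], [-0.09, -0.10, -0.04], [-0.24, -0.18, -0.1]]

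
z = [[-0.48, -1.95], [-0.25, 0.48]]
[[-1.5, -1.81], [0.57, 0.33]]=z@[[-0.54,  0.31], [0.9,  0.85]]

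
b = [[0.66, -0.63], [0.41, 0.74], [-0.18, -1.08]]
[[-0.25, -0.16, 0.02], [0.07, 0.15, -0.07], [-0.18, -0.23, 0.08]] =b @ [[-0.19, -0.03, -0.04],[0.20, 0.22, -0.07]]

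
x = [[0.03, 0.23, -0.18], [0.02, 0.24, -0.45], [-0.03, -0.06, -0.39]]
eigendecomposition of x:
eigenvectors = [[0.66,  0.98,  0.05],  [0.74,  -0.17,  0.55],  [-0.09,  -0.05,  0.83]]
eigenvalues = [0.31, -0.0, -0.43]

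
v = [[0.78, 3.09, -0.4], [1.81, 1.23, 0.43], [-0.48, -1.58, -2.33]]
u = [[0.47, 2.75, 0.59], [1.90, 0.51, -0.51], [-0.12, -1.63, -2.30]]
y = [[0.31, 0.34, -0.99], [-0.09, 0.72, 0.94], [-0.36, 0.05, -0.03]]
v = y + u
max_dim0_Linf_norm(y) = 0.99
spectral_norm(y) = 1.42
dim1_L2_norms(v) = [3.21, 2.23, 2.86]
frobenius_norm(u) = 4.50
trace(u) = -1.32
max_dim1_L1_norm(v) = 4.39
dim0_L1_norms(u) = [2.49, 4.89, 3.4]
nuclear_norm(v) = 7.60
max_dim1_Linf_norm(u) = 2.75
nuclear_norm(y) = 2.54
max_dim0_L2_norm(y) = 1.37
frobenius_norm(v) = 4.84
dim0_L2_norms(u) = [1.96, 3.24, 2.43]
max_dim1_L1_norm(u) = 4.05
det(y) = -0.39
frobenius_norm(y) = 1.65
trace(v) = -0.32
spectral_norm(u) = 3.76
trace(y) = 1.00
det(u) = 9.45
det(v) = 11.60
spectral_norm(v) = 4.12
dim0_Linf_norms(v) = [1.81, 3.09, 2.33]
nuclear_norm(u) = 7.09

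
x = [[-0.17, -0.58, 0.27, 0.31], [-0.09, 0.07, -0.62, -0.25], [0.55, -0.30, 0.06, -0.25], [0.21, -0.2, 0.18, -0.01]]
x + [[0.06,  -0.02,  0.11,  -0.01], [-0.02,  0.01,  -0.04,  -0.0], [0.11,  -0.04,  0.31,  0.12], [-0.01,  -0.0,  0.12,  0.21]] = [[-0.11,-0.6,0.38,0.3], [-0.11,0.08,-0.66,-0.25], [0.66,-0.34,0.37,-0.13], [0.20,-0.20,0.3,0.20]]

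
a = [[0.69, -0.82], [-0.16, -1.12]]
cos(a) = [[0.71, -0.15], [-0.03, 0.38]]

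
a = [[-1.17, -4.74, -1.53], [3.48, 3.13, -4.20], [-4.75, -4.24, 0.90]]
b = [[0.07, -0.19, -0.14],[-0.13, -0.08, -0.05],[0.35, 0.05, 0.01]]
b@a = [[-0.08,  -0.33,  0.56],  [0.11,  0.58,  0.49],  [-0.28,  -1.54,  -0.74]]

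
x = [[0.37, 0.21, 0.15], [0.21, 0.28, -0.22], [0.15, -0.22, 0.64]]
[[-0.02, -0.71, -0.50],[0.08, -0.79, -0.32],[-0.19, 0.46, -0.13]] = x @ [[0.19, -1.72, -2.59], [-0.16, -0.91, 1.52], [-0.39, 0.81, 0.93]]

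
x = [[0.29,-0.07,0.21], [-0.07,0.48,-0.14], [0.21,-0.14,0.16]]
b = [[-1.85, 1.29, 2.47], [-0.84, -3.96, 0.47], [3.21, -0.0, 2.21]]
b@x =[[-0.11, 0.40, -0.17], [0.13, -1.91, 0.45], [1.4, -0.53, 1.03]]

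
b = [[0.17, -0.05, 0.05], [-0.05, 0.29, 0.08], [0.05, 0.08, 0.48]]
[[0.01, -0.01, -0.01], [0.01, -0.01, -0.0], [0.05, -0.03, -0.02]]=b @[[0.04, -0.03, -0.02],[0.01, -0.01, -0.00],[0.09, -0.05, -0.04]]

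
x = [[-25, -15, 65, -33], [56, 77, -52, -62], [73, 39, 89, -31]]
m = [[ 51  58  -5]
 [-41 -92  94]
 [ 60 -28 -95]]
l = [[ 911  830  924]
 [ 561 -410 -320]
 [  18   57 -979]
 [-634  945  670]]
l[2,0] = 18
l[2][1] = 57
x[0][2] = 65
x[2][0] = 73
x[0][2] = 65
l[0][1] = 830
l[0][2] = 924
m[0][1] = 58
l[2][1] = 57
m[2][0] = 60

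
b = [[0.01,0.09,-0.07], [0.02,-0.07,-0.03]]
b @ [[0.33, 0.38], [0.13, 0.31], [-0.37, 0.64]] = [[0.04,-0.01], [0.01,-0.03]]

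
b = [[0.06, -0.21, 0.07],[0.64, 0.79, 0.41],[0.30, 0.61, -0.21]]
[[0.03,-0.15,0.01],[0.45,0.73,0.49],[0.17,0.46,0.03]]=b @ [[0.52,  0.07,  0.15], [0.07,  0.78,  0.18], [0.15,  0.18,  0.61]]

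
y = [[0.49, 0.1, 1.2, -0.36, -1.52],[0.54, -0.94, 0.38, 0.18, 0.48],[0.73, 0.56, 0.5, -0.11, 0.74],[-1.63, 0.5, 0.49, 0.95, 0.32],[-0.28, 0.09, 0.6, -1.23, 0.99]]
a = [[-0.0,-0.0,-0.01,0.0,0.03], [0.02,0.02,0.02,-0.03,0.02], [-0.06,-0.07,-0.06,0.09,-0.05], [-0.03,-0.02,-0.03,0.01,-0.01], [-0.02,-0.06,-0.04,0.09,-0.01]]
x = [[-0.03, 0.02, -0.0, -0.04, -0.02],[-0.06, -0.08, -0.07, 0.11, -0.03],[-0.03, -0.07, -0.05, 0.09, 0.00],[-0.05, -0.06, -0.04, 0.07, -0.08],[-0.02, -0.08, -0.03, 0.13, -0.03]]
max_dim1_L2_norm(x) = 0.17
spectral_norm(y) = 2.29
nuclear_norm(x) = 0.43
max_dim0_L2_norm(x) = 0.21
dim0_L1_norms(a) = [0.13, 0.17, 0.16, 0.22, 0.12]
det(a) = 0.00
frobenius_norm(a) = 0.21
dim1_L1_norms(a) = [0.04, 0.11, 0.33, 0.1, 0.22]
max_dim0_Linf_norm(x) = 0.13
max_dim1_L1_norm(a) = 0.33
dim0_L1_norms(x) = [0.19, 0.31, 0.19, 0.44, 0.16]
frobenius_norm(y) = 3.80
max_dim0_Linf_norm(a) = 0.09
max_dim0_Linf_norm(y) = 1.63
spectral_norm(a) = 0.20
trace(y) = 1.99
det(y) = 8.78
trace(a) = -0.04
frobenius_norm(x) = 0.30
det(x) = 0.00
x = y @ a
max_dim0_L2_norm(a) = 0.13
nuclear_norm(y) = 8.13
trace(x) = -0.12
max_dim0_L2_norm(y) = 2.04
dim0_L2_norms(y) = [1.95, 1.21, 1.56, 1.61, 2.04]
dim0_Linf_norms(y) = [1.63, 0.94, 1.2, 1.23, 1.52]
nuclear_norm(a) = 0.28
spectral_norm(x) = 0.29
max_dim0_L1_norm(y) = 4.05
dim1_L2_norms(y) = [2.03, 1.26, 1.29, 2.04, 1.71]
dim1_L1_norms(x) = [0.11, 0.35, 0.24, 0.3, 0.29]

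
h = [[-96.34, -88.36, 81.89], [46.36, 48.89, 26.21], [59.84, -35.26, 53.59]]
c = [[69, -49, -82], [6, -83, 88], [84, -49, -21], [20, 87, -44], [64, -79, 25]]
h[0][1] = -88.36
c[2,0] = 84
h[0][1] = -88.36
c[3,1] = 87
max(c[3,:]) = 87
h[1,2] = 26.21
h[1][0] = 46.36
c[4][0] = 64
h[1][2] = 26.21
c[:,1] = [-49, -83, -49, 87, -79]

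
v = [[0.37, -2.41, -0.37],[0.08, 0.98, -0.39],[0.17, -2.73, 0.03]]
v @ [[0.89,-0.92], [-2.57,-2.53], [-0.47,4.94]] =[[6.7, 3.93], [-2.26, -4.48], [7.15, 6.9]]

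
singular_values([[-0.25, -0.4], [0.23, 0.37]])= [0.64, 0.0]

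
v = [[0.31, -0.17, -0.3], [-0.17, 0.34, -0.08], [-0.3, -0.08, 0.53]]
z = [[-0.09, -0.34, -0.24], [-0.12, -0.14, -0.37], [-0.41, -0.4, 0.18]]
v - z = [[0.4, 0.17, -0.06], [-0.05, 0.48, 0.29], [0.11, 0.32, 0.35]]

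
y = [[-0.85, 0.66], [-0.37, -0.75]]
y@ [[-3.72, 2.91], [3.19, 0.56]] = [[5.27, -2.10], [-1.02, -1.5]]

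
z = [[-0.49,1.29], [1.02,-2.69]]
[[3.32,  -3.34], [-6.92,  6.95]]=z @ [[1.34,  2.15], [3.08,  -1.77]]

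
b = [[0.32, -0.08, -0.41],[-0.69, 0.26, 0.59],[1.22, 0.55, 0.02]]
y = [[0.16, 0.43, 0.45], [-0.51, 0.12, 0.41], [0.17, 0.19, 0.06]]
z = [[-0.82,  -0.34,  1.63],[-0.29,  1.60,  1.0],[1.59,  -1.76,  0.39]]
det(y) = -0.02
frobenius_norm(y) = 0.96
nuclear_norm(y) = 1.39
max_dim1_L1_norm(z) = 3.74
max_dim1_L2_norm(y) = 0.67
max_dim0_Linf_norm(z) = 1.76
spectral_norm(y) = 0.77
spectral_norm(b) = 1.52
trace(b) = 0.60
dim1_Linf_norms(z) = [1.63, 1.6, 1.76]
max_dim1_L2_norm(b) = 1.34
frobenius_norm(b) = 1.72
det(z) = -5.85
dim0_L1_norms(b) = [2.23, 0.89, 1.02]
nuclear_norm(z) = 5.83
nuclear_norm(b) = 2.42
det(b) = 0.12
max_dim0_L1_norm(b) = 2.23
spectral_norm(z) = 2.82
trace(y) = 0.34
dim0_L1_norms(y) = [0.84, 0.74, 0.92]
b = z @ y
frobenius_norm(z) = 3.59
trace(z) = 1.17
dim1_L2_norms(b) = [0.53, 0.94, 1.34]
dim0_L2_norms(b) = [1.44, 0.61, 0.72]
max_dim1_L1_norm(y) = 1.04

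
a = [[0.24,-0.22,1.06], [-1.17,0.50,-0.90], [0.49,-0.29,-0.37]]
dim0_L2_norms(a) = [1.29, 0.62, 1.44]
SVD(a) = [[-0.53, -0.59, 0.6],[0.84, -0.31, 0.44],[-0.07, 0.74, 0.66]] @ diag([1.821310390445277, 0.8884437937612458, 0.1144381360526252]) @ [[-0.63, 0.31, -0.71], [0.66, -0.27, -0.7], [-0.41, -0.91, -0.03]]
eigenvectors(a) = [[-0.43, 0.5, -0.72], [0.86, 0.86, -0.17], [-0.27, -0.02, 0.68]]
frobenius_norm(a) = 2.03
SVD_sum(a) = [[0.61,-0.3,0.69], [-0.97,0.47,-1.09], [0.09,-0.04,0.10]] + [[-0.35, 0.14, 0.37],[-0.18, 0.07, 0.19],[0.44, -0.18, -0.46]] + [[-0.03, -0.06, -0.0], [-0.02, -0.05, -0.00], [-0.03, -0.07, -0.0]]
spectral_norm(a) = 1.82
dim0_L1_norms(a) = [1.9, 1.01, 2.33]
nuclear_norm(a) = 2.82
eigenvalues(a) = [1.35, -0.17, -0.81]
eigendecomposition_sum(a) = [[0.5, -0.28, 0.45], [-1.01, 0.57, -0.92], [0.31, -0.18, 0.28]] + [[-0.07, -0.06, -0.09], [-0.12, -0.1, -0.15], [0.00, 0.0, 0.0]] + [[-0.19, 0.12, 0.7], [-0.05, 0.03, 0.17], [0.18, -0.12, -0.66]]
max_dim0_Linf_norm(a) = 1.17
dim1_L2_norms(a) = [1.11, 1.56, 0.68]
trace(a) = 0.37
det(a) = 0.19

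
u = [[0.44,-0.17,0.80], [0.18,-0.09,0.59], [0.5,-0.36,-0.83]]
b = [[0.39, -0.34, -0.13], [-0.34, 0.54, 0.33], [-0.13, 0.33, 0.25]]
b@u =[[0.05, 0.01, 0.22],[0.11, -0.11, -0.23],[0.13, -0.1, -0.12]]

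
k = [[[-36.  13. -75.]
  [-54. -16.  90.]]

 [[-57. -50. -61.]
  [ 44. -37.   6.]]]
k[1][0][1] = -50.0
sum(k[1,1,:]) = 13.0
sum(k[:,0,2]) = -136.0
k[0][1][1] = -16.0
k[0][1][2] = 90.0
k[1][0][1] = -50.0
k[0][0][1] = 13.0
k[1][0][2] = -61.0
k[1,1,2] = 6.0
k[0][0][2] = -75.0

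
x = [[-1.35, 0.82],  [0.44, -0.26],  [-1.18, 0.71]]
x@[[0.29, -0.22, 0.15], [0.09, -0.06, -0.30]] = [[-0.32, 0.25, -0.45], [0.10, -0.08, 0.14], [-0.28, 0.22, -0.39]]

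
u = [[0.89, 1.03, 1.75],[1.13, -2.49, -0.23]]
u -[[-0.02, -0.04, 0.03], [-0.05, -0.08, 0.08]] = [[0.91, 1.07, 1.72], [1.18, -2.41, -0.31]]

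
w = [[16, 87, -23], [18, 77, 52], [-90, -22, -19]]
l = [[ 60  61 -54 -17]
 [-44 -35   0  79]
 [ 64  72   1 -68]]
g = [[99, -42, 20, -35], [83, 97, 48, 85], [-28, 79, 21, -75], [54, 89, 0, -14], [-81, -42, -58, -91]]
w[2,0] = -90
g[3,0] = 54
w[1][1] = 77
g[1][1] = 97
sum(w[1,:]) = 147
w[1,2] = 52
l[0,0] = 60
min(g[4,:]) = -91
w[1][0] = 18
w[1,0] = 18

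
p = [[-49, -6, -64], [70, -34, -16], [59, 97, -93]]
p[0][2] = -64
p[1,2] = -16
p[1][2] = -16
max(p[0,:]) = -6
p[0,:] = [-49, -6, -64]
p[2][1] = 97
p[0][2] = -64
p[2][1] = 97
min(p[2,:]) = -93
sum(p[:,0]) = 80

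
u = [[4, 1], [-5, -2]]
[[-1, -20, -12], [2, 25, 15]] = u@ [[0, -5, -3], [-1, 0, 0]]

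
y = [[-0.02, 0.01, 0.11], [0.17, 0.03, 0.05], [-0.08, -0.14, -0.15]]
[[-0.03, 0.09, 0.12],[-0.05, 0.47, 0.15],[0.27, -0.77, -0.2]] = y@[[0.05,  1.92,  0.56], [-1.84,  3.5,  -0.17], [-0.11,  0.82,  1.17]]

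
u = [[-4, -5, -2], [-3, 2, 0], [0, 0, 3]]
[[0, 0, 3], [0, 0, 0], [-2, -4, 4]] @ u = [[0, 0, 9], [0, 0, 0], [20, 2, 16]]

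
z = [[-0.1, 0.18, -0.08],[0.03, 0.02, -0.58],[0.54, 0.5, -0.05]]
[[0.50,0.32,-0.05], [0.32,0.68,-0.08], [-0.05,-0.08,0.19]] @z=[[-0.07, 0.07, -0.22], [-0.05, 0.03, -0.42], [0.11, 0.08, 0.04]]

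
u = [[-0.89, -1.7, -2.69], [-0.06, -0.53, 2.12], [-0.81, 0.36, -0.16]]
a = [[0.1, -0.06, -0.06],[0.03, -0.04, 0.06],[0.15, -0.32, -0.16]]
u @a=[[-0.54, 0.98, 0.38], [0.30, -0.65, -0.37], [-0.09, 0.09, 0.10]]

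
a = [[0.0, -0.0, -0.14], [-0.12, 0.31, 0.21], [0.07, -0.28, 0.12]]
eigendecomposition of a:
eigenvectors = [[(-0.95+0j), (0.19-0.22j), 0.19+0.22j], [-0.29+0.00j, (0.31+0.57j), 0.31-0.57j], [(-0.1+0j), -0.70+0.00j, (-0.7-0j)]]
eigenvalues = [(-0.01+0j), (0.22+0.25j), (0.22-0.25j)]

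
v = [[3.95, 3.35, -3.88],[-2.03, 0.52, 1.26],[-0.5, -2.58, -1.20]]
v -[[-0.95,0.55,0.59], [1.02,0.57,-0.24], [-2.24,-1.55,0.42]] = [[4.9, 2.80, -4.47], [-3.05, -0.05, 1.5], [1.74, -1.03, -1.62]]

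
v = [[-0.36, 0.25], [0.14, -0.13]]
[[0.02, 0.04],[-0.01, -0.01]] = v @ [[-0.06, -0.13], [-0.02, -0.04]]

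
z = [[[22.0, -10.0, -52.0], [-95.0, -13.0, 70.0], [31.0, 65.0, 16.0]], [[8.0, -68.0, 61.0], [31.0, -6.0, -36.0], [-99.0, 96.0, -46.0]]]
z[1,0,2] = 61.0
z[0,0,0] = 22.0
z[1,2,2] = -46.0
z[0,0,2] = -52.0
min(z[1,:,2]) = -46.0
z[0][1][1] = -13.0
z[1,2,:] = [-99.0, 96.0, -46.0]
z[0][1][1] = -13.0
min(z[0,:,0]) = -95.0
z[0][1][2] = 70.0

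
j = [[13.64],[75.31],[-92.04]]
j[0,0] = 13.64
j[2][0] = -92.04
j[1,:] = [75.31]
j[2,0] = -92.04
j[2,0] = -92.04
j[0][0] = 13.64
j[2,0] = -92.04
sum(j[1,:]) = 75.31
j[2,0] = -92.04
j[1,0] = 75.31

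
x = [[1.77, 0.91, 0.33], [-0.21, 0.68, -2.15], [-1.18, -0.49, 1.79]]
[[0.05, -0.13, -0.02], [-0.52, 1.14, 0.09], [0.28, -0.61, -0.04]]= x @ [[0.10,-0.23,-0.02],  [-0.20,0.44,0.03],  [0.17,-0.37,-0.03]]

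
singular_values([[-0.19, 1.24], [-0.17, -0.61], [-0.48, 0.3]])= [1.43, 0.5]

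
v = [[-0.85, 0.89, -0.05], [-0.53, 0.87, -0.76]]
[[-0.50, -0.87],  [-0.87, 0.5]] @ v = [[0.89, -1.20, 0.69], [0.47, -0.34, -0.34]]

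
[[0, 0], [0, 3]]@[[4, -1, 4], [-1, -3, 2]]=[[0, 0, 0], [-3, -9, 6]]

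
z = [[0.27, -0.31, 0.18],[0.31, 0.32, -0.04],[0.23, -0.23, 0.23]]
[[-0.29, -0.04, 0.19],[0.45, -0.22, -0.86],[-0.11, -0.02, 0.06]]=z@[[0.01, -0.51, -1.00], [1.54, -0.16, -1.79], [1.05, 0.25, -0.53]]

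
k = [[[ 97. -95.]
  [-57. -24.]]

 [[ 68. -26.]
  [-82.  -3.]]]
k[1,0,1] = -26.0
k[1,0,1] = -26.0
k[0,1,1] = -24.0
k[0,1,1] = -24.0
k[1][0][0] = 68.0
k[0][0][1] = -95.0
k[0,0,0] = 97.0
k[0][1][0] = -57.0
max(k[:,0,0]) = 97.0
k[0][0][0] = 97.0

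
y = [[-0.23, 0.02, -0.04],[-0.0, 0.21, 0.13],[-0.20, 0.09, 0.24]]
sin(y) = [[-0.23, 0.02, -0.04], [0.00, 0.21, 0.13], [-0.2, 0.09, 0.24]]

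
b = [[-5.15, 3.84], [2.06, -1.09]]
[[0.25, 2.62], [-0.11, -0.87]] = b @ [[-0.07, -0.21],[-0.03, 0.4]]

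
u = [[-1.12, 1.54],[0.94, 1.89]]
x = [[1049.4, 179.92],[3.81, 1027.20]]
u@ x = [[-1169.46, 1380.38], [993.64, 2110.53]]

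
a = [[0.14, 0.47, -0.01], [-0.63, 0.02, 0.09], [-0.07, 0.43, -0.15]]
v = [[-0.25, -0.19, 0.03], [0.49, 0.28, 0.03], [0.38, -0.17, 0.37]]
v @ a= [[0.08, -0.11, -0.02], [-0.11, 0.25, 0.02], [0.13, 0.33, -0.07]]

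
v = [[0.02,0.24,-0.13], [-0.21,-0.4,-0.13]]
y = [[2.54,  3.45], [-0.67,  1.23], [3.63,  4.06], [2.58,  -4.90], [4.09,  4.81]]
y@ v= [[-0.67, -0.77, -0.78],[-0.27, -0.65, -0.07],[-0.78, -0.75, -1.0],[1.08, 2.58, 0.3],[-0.93, -0.94, -1.16]]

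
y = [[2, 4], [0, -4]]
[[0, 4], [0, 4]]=y @ [[0, 4], [0, -1]]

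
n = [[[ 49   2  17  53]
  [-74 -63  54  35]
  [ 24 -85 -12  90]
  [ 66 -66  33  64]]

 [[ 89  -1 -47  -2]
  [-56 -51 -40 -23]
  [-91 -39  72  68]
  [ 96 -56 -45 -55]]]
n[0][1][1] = -63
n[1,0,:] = [89, -1, -47, -2]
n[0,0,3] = 53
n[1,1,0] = -56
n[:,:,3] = [[53, 35, 90, 64], [-2, -23, 68, -55]]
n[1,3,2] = -45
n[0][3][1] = -66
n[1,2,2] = 72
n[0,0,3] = 53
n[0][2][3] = 90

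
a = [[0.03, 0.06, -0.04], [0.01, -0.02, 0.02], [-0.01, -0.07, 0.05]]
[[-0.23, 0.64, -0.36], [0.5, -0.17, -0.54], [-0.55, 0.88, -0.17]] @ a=[[0.00,-0.0,0.0], [0.02,0.07,-0.05], [-0.01,-0.04,0.03]]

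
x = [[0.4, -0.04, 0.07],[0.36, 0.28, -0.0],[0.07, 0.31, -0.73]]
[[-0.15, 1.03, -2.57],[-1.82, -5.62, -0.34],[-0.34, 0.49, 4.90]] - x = [[-0.55, 1.07, -2.64],[-2.18, -5.90, -0.34],[-0.41, 0.18, 5.63]]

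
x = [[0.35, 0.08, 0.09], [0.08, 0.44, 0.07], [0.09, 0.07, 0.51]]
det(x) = 0.07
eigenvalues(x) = [0.61, 0.29, 0.4]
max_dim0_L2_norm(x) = 0.52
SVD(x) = [[0.42,0.14,-0.9], [0.51,0.78,0.36], [0.75,-0.61,0.25]] @ diag([0.6081898117613237, 0.3997775573742757, 0.2920326308644004]) @ [[0.42, 0.51, 0.75], [0.14, 0.78, -0.61], [-0.9, 0.36, 0.25]]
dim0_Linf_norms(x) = [0.35, 0.44, 0.51]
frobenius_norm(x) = 0.78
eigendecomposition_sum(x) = [[0.11, 0.13, 0.19],  [0.13, 0.16, 0.23],  [0.19, 0.23, 0.34]] + [[0.23, -0.10, -0.07], [-0.10, 0.04, 0.03], [-0.07, 0.03, 0.02]] + [[0.01,  0.04,  -0.04], [0.04,  0.24,  -0.19], [-0.04,  -0.19,  0.15]]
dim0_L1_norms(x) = [0.52, 0.59, 0.67]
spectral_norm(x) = 0.61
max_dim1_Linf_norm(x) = 0.51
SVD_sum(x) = [[0.11, 0.13, 0.19], [0.13, 0.16, 0.23], [0.19, 0.23, 0.34]] + [[0.01, 0.04, -0.04], [0.04, 0.24, -0.19], [-0.04, -0.19, 0.15]] + [[0.23,-0.10,-0.07], [-0.1,0.04,0.03], [-0.07,0.03,0.02]]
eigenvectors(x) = [[0.42, 0.9, -0.14], [0.51, -0.36, -0.78], [0.75, -0.25, 0.61]]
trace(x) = 1.30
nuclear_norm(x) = 1.30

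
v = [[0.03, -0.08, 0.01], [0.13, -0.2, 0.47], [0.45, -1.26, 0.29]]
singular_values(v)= [1.41, 0.4, 0.0]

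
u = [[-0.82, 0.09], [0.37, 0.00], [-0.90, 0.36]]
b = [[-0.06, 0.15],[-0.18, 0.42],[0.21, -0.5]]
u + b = [[-0.88, 0.24],  [0.19, 0.42],  [-0.69, -0.14]]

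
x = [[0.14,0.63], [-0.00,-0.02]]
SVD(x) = [[1.0,  0.03], [-0.03,  1.00]] @ diag([0.6456633748964793, 0.004336625103520748]) @ [[0.22, 0.98], [0.98, -0.22]]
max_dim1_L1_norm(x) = 0.77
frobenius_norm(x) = 0.65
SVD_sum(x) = [[0.14, 0.63], [-0.0, -0.02]] + [[0.0, -0.00],[0.0, -0.00]]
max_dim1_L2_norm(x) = 0.65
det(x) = -0.00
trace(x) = 0.12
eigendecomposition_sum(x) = [[0.14, 0.55], [0.00, 0.00]] + [[-0.0, 0.08], [-0.0, -0.02]]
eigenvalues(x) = [0.14, -0.02]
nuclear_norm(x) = 0.65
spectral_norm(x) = 0.65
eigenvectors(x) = [[1.00,-0.97], [0.0,0.25]]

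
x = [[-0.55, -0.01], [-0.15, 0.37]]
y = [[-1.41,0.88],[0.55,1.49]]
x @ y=[[0.77, -0.5],[0.42, 0.42]]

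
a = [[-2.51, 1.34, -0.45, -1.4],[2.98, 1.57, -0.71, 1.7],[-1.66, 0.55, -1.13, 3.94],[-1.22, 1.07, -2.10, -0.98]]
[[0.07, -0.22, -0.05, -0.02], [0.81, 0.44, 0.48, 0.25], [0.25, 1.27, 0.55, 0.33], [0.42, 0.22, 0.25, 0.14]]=a@ [[0.1, -0.03, 0.03, 0.01], [0.22, -0.03, 0.08, 0.04], [-0.16, -0.22, -0.14, -0.08], [0.03, 0.25, 0.10, 0.06]]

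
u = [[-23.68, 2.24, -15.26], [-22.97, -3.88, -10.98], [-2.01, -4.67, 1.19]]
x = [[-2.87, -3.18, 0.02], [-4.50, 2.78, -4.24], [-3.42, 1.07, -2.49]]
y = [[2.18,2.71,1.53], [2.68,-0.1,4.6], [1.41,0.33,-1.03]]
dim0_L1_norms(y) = [6.27, 3.14, 7.16]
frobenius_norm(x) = 9.13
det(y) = 23.54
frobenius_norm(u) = 38.59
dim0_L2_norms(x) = [6.34, 4.36, 4.92]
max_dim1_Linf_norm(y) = 4.6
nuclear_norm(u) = 45.34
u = y @ x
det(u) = -83.70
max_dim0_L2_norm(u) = 33.05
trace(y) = 1.05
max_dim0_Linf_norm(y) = 4.6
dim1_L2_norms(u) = [28.26, 25.75, 5.22]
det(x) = -3.54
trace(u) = -26.37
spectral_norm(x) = 8.09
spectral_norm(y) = 5.98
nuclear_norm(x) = 12.43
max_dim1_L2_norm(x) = 6.78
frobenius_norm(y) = 6.78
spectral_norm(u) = 37.93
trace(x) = -2.58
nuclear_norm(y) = 10.23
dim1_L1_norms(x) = [6.07, 11.52, 6.98]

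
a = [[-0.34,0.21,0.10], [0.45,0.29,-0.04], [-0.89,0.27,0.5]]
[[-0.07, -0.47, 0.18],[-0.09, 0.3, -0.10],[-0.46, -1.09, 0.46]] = a @ [[-0.23, 1.03, -0.34], [-0.12, -0.56, 0.22], [-1.26, -0.05, 0.19]]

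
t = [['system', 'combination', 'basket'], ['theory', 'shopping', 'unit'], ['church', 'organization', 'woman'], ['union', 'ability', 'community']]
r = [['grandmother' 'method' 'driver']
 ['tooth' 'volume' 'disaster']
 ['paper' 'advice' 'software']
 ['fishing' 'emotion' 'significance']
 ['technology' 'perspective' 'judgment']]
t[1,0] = 'theory'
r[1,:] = ['tooth', 'volume', 'disaster']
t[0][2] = 'basket'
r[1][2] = 'disaster'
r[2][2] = 'software'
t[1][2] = 'unit'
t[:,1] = ['combination', 'shopping', 'organization', 'ability']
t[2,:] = ['church', 'organization', 'woman']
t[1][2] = 'unit'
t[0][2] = 'basket'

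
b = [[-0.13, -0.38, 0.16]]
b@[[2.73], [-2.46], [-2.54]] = [[0.17]]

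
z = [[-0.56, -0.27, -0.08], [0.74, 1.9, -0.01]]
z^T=[[-0.56, 0.74], [-0.27, 1.9], [-0.08, -0.01]]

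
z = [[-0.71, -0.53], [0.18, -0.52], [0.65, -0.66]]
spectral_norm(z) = 1.06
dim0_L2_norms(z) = [0.98, 0.99]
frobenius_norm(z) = 1.39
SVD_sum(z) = [[-0.06, 0.06], [0.34, -0.37], [0.62, -0.68]] + [[-0.65,-0.59], [-0.16,-0.15], [0.03,0.02]]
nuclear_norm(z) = 1.97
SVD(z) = [[0.08,0.97], [-0.48,0.24], [-0.87,-0.04]] @ diag([1.0582596918616987, 0.9088379528721183]) @ [[-0.67, 0.74], [-0.74, -0.67]]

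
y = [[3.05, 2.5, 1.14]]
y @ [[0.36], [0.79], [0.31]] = [[3.43]]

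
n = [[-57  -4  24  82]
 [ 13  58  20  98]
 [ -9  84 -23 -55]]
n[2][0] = -9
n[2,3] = -55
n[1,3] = 98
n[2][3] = -55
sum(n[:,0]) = -53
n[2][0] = -9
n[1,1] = 58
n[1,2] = 20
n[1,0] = 13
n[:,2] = [24, 20, -23]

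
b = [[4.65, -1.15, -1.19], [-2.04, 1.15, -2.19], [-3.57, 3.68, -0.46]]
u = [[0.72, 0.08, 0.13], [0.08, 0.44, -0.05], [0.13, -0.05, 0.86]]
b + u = [[5.37,-1.07,-1.06], [-1.96,1.59,-2.24], [-3.44,3.63,0.40]]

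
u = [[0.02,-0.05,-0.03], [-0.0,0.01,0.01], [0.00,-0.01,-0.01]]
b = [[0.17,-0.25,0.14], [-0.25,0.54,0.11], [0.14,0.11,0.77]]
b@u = [[0.0,  -0.01,  -0.01],[-0.0,  0.02,  0.01],[0.00,  -0.01,  -0.01]]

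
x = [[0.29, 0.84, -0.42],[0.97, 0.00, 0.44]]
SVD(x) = [[0.41, 0.91], [0.91, -0.41]] @ diag([1.085527458771226, 0.9603281398843231]) @ [[0.92,0.32,0.21], [-0.14,0.80,-0.59]]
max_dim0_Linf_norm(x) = 0.97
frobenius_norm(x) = 1.45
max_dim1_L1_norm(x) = 1.55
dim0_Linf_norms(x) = [0.97, 0.84, 0.44]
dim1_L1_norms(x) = [1.55, 1.41]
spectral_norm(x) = 1.09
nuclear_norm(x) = 2.05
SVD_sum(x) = [[0.42, 0.14, 0.09], [0.91, 0.32, 0.21]] + [[-0.13, 0.70, -0.51], [0.06, -0.32, 0.23]]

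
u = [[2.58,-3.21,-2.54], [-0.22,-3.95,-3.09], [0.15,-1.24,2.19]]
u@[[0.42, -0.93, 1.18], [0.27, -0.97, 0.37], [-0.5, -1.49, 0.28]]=[[1.49, 4.5, 1.15], [0.39, 8.64, -2.59], [-1.37, -2.20, 0.33]]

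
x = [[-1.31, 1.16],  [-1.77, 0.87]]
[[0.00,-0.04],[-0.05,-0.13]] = x @ [[0.07, 0.12],  [0.08, 0.10]]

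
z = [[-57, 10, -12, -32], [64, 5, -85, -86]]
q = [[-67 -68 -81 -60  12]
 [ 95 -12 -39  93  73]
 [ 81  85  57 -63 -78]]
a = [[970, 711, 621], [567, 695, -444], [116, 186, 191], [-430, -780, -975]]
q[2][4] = -78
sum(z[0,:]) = -91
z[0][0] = -57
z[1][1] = 5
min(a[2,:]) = 116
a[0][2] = 621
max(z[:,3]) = -32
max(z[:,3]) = -32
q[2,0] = 81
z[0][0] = -57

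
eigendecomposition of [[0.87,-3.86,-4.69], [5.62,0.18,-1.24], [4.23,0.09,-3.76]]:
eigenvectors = [[(0.68+0j), (0.68-0j), 0.36+0.00j], [0.01-0.60j, (0.01+0.6j), (-0.62+0j)], [(0.19-0.38j), (0.19+0.38j), 0.70+0.00j]]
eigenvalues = [(-0.52+5.99j), (-0.52-5.99j), (-1.68+0j)]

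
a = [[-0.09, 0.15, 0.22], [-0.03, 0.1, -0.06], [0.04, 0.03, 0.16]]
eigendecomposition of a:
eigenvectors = [[0.98+0.00j, (0.03+0.3j), (0.03-0.3j)], [0.10+0.00j, (-0.75+0j), (-0.75-0j)], [(-0.16+0j), 0.49+0.32j, 0.49-0.32j]]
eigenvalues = [(-0.11+0j), (0.14+0.04j), (0.14-0.04j)]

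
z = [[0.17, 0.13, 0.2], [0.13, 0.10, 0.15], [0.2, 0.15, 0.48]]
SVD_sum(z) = [[0.13, 0.10, 0.24], [0.1, 0.07, 0.18], [0.24, 0.18, 0.45]] + [[0.04,  0.04,  -0.04],  [0.04,  0.03,  -0.03],  [-0.04,  -0.03,  0.03]] + [[0.0, -0.00, -0.0], [-0.00, 0.0, 0.00], [-0.00, 0.0, 0.0]]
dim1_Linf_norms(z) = [0.2, 0.15, 0.48]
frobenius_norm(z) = 0.65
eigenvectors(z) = [[-0.44,-0.65,0.62], [-0.33,-0.52,-0.79], [-0.83,0.55,-0.01]]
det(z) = 0.00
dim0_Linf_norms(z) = [0.2, 0.15, 0.48]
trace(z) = 0.75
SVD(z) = [[-0.44, -0.65, -0.62], [-0.33, -0.52, 0.79], [-0.83, 0.55, 0.01]] @ diag([0.6460361631262207, 0.10362025809064038, 0.00034357878313893124]) @ [[-0.44, -0.33, -0.83], [-0.65, -0.52, 0.55], [-0.62, 0.79, 0.01]]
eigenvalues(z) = [0.65, 0.1, 0.0]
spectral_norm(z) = 0.65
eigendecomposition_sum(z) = [[0.13, 0.1, 0.24], [0.1, 0.07, 0.18], [0.24, 0.18, 0.45]] + [[0.04, 0.04, -0.04], [0.04, 0.03, -0.03], [-0.04, -0.03, 0.03]] + [[0.00,-0.00,-0.00], [-0.0,0.0,0.0], [-0.0,0.0,0.00]]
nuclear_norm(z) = 0.75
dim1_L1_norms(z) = [0.5, 0.38, 0.83]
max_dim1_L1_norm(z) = 0.83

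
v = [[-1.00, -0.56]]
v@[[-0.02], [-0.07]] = [[0.06]]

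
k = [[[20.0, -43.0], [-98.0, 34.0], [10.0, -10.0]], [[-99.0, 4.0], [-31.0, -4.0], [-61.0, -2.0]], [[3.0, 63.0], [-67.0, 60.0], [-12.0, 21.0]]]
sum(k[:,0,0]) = -76.0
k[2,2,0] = -12.0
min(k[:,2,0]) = -61.0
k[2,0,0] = 3.0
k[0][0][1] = -43.0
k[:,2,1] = [-10.0, -2.0, 21.0]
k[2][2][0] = -12.0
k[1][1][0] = -31.0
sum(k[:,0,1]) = 24.0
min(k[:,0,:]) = -99.0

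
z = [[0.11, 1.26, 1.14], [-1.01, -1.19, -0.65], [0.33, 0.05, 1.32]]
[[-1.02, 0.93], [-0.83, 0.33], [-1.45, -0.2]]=z @ [[1.30, -1.27], [0.38, 0.72], [-1.44, 0.14]]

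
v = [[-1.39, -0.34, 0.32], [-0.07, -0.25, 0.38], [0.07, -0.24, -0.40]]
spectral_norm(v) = 1.49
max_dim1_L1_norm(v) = 2.05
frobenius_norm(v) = 1.61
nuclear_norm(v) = 2.33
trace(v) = -2.04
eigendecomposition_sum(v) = [[(-1.38+0j), -0.29-0.00j, 0.54-0.00j], [(-0.1+0j), (-0.02-0j), (0.04-0j)], [0.07-0.00j, 0.01+0.00j, -0.03+0.00j]] + [[(-0+0.01j), -0.03-0.09j, -0.11+0.00j], [(0.02-0j), (-0.11+0.18j), 0.17+0.19j], [0.02j, -0.13-0.13j, -0.19+0.10j]] + [[-0.00-0.01j, -0.03+0.09j, (-0.11-0j)], [0.02+0.00j, (-0.11-0.18j), 0.17-0.19j], [-0.02j, -0.13+0.13j, (-0.19-0.1j)]]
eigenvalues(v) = [(-1.43+0j), (-0.3+0.29j), (-0.3-0.29j)]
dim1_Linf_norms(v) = [1.39, 0.38, 0.4]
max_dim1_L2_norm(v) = 1.47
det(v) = -0.25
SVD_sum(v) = [[-1.36,-0.35,0.4], [-0.21,-0.05,0.06], [0.11,0.03,-0.03]] + [[-0.02, -0.02, -0.08], [0.07, 0.06, 0.28], [-0.09, -0.08, -0.39]] + [[-0.01, 0.02, -0.0], [0.07, -0.25, 0.03], [0.06, -0.19, 0.02]]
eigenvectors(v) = [[-1.00+0.00j, (-0.21+0.23j), (-0.21-0.23j)], [-0.08+0.00j, (0.72+0j), 0.72-0.00j], [0.05+0.00j, -0.14+0.60j, -0.14-0.60j]]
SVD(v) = [[-0.98, 0.15, -0.08], [-0.15, -0.58, 0.8], [0.08, 0.80, 0.59]] @ diag([1.486273755492364, 0.5146234660304573, 0.3324951307093414]) @ [[0.93,0.24,-0.27], [-0.23,-0.19,-0.95], [0.28,-0.95,0.13]]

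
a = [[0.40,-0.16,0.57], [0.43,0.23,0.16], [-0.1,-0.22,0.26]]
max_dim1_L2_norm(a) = 0.71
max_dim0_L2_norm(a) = 0.65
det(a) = 0.02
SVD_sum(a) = [[0.46, -0.06, 0.53], [0.25, -0.03, 0.29], [0.1, -0.01, 0.11]] + [[-0.07, -0.08, 0.05], [0.2, 0.25, -0.14], [-0.18, -0.23, 0.13]] + [[0.01,-0.01,-0.01], [-0.01,0.02,0.01], [-0.02,0.02,0.02]]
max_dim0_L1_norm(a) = 0.99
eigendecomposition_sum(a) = [[0.19+0.15j, (-0.07+0.18j), (0.29-0.12j)], [(0.22-0.08j), (0.11+0.16j), 0.07-0.30j], [-0.04+0.14j, (-0.12-0.01j), (0.12+0.14j)]] + [[(0.19-0.15j), -0.07-0.18j, 0.29+0.12j], [0.22+0.08j, 0.11-0.16j, 0.07+0.30j], [(-0.04-0.14j), -0.12+0.01j, (0.12-0.14j)]] + [[(0.01-0j), (-0.01+0j), (-0.02-0j)], [-0.01+0.00j, 0.02-0.00j, 0.03+0.00j], [(-0.01+0j), 0.01-0.00j, (0.02+0j)]]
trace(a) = 0.89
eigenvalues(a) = [(0.42+0.45j), (0.42-0.45j), (0.05+0j)]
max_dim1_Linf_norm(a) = 0.57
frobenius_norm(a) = 0.95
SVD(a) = [[-0.87, 0.24, -0.44], [-0.47, -0.71, 0.53], [-0.19, 0.66, 0.73]] @ diag([0.8143649461402548, 0.48447041929030643, 0.04470064127788938]) @ [[-0.65, 0.09, -0.76], [-0.57, -0.72, 0.40], [-0.51, 0.69, 0.52]]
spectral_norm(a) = 0.81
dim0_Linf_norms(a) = [0.43, 0.23, 0.57]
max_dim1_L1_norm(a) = 1.13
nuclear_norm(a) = 1.34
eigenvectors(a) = [[-0.66+0.00j,-0.66-0.00j,(-0.49+0j)],[-0.36+0.53j,(-0.36-0.53j),0.71+0.00j],[-0.13-0.37j,-0.13+0.37j,0.50+0.00j]]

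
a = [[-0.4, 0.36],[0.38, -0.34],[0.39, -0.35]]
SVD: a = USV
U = [[-0.59, -0.69],[0.56, -0.72],[0.58, -0.01]]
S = [0.91, 0.0]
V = [[0.74,-0.67], [-0.67,-0.74]]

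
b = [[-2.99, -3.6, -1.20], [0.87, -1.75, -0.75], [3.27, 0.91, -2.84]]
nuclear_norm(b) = 10.58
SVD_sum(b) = [[-3.37,-2.71,0.62], [-0.24,-0.19,0.04], [2.69,2.16,-0.49]] + [[0.60, -1.11, -1.58], [0.53, -0.99, -1.41], [0.80, -1.47, -2.11]] + [[-0.22, 0.22, -0.23], [0.57, -0.57, 0.62], [-0.22, 0.22, -0.24]]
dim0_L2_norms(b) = [4.52, 4.1, 3.17]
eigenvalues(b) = [(-3.09+2.87j), (-3.09-2.87j), (-1.39+0j)]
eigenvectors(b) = [[0.12-0.61j, 0.12+0.61j, 0.46+0.00j], [(-0.24-0.12j), (-0.24+0.12j), -0.46+0.00j], [(-0.73+0j), -0.73-0.00j, (0.76+0j)]]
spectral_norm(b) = 5.60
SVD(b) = [[-0.78, -0.53, 0.33],[-0.05, -0.47, -0.88],[0.62, -0.70, 0.34]] @ diag([5.60056572921503, 3.8211350056915654, 1.1580979151266249]) @ [[0.77,0.62,-0.14], [-0.3,0.55,0.78], [-0.56,0.56,-0.61]]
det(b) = -24.78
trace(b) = -7.58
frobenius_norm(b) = 6.88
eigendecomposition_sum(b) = [[-1.42+1.24j, -2.19-0.61j, (-0.46-1.13j)],[(0.36+0.72j), -0.49+0.84j, -0.51+0.07j],[1.76+1.35j, -0.19+2.67j, -1.19+0.79j]] + [[-1.42-1.24j, -2.19+0.61j, (-0.46+1.13j)], [(0.36-0.72j), -0.49-0.84j, (-0.51-0.07j)], [1.76-1.35j, (-0.19-2.67j), -1.19-0.79j]] + [[(-0.15+0j),(0.79-0j),-0.28+0.00j], [0.15-0.00j,(-0.78+0j),(0.28-0j)], [(-0.25+0j),(1.29-0j),(-0.46+0j)]]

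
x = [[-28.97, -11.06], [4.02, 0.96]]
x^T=[[-28.97, 4.02], [-11.06, 0.96]]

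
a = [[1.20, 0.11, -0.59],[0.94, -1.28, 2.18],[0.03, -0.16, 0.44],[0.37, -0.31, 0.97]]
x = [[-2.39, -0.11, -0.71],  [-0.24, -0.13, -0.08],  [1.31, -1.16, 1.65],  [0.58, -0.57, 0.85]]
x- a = [[-3.59, -0.22, -0.12], [-1.18, 1.15, -2.26], [1.28, -1.0, 1.21], [0.21, -0.26, -0.12]]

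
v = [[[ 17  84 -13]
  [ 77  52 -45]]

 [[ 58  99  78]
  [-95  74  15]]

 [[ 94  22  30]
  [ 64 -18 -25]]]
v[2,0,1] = 22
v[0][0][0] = 17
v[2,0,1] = 22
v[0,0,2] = -13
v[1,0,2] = 78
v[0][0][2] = -13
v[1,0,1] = 99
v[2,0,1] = 22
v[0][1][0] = 77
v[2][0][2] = 30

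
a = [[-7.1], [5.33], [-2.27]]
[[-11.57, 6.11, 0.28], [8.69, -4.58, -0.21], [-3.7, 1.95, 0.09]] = a@[[1.63, -0.86, -0.04]]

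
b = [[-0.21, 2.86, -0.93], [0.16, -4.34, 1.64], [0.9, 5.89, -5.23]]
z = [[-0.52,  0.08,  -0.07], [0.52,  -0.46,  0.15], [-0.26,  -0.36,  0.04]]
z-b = [[-0.31, -2.78, 0.86], [0.36, 3.88, -1.49], [-1.16, -6.25, 5.27]]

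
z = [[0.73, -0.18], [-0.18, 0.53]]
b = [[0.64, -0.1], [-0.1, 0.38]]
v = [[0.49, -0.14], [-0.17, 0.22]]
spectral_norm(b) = 0.67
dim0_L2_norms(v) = [0.52, 0.26]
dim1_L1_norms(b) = [0.74, 0.48]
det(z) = 0.35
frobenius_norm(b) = 0.76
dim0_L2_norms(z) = [0.75, 0.56]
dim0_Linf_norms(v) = [0.49, 0.22]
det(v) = 0.08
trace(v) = 0.71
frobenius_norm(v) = 0.58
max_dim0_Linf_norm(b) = 0.64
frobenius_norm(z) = 0.94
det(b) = 0.23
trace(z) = 1.26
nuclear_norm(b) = 1.02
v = z @ b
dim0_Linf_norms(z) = [0.73, 0.53]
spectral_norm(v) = 0.56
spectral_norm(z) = 0.84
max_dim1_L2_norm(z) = 0.75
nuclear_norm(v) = 0.71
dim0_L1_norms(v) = [0.66, 0.36]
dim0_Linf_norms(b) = [0.64, 0.38]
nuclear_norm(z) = 1.26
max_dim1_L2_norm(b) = 0.65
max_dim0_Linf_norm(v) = 0.49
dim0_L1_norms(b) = [0.74, 0.48]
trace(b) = 1.02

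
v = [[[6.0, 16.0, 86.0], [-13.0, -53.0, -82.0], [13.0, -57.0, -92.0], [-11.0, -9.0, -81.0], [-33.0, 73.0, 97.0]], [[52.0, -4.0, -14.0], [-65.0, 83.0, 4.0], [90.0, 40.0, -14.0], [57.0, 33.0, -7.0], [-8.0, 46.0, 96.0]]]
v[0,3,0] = -11.0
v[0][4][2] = 97.0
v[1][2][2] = -14.0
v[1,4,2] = 96.0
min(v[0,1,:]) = -82.0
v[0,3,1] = -9.0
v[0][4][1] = 73.0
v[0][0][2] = 86.0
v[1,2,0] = 90.0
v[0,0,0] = 6.0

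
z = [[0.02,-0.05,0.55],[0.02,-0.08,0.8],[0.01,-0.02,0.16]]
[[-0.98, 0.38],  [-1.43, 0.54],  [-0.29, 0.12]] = z @ [[0.46, 1.70], [0.58, -0.64], [-1.74, 0.57]]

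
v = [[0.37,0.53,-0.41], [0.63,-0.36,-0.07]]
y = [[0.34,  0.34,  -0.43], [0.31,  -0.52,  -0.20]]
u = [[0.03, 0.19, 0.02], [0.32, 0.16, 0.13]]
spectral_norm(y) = 0.65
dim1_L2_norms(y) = [0.65, 0.64]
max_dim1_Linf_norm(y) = 0.52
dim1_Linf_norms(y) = [0.43, 0.52]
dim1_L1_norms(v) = [1.31, 1.06]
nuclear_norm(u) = 0.55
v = u + y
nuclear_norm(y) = 1.28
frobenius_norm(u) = 0.43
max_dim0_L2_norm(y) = 0.62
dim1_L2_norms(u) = [0.19, 0.38]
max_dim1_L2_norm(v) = 0.77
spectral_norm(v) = 0.80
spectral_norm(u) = 0.40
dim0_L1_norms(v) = [1.0, 0.89, 0.48]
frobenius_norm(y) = 0.91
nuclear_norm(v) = 1.49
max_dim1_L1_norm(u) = 0.61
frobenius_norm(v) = 1.06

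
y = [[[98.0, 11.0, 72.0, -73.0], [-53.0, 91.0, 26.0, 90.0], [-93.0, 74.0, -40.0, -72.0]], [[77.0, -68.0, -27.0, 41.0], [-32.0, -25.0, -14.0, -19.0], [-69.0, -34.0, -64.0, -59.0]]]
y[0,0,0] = 98.0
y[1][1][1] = -25.0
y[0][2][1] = 74.0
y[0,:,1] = [11.0, 91.0, 74.0]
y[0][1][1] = 91.0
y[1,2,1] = -34.0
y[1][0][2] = -27.0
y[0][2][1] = 74.0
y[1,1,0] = -32.0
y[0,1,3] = 90.0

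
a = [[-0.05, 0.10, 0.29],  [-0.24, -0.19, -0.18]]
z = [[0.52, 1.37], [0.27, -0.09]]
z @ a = [[-0.35, -0.21, -0.10], [0.01, 0.04, 0.09]]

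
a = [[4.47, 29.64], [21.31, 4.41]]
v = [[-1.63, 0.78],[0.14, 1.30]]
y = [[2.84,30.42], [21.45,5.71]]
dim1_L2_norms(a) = [29.98, 21.76]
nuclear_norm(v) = 3.07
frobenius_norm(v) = 2.23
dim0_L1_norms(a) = [25.78, 34.05]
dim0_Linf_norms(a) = [21.31, 29.64]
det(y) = -636.29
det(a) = -611.92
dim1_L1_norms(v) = [2.41, 1.44]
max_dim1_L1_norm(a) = 34.11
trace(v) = -0.33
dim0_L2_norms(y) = [21.64, 30.95]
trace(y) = 8.55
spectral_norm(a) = 31.56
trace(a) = 8.88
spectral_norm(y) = 32.17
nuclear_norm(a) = 50.95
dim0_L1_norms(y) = [24.29, 36.13]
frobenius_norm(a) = 37.04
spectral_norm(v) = 1.90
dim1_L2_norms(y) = [30.55, 22.2]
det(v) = -2.23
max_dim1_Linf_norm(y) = 30.42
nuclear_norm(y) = 51.95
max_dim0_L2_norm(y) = 30.95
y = a + v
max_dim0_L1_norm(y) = 36.13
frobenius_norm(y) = 37.76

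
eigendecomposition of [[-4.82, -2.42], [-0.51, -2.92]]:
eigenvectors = [[-0.98, 0.71], [-0.21, -0.71]]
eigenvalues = [-5.33, -2.41]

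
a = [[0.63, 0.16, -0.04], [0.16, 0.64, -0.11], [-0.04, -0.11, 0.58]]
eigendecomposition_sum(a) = [[0.31, 0.35, -0.2], [0.35, 0.41, -0.23], [-0.2, -0.23, 0.13]] + [[0.19, -0.02, 0.26], [-0.02, 0.0, -0.03], [0.26, -0.03, 0.37]] + [[0.13, -0.17, -0.11], [-0.17, 0.23, 0.14], [-0.11, 0.14, 0.09]]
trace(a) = 1.85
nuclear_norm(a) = 1.85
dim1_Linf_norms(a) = [0.63, 0.64, 0.58]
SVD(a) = [[-0.60,0.59,-0.54], [-0.70,-0.06,0.72], [0.39,0.81,0.44]] @ diag([0.8400457328326142, 0.5589185641584866, 0.4510357030088994]) @ [[-0.60, -0.7, 0.39],  [0.59, -0.06, 0.81],  [-0.54, 0.72, 0.44]]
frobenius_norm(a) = 1.11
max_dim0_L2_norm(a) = 0.67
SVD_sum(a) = [[0.31,0.35,-0.20], [0.35,0.41,-0.23], [-0.2,-0.23,0.13]] + [[0.19, -0.02, 0.26], [-0.02, 0.0, -0.03], [0.26, -0.03, 0.37]] + [[0.13, -0.17, -0.11], [-0.17, 0.23, 0.14], [-0.11, 0.14, 0.09]]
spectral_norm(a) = 0.84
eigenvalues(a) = [0.84, 0.56, 0.45]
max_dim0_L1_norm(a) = 0.91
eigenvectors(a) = [[-0.60,  -0.59,  -0.54],[-0.70,  0.06,  0.72],[0.39,  -0.81,  0.44]]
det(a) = 0.21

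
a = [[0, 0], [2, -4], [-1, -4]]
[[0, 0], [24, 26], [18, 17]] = a@ [[2, 3], [-5, -5]]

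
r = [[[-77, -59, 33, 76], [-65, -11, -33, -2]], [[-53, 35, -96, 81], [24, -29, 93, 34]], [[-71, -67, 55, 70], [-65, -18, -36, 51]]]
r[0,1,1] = -11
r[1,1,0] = 24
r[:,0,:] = [[-77, -59, 33, 76], [-53, 35, -96, 81], [-71, -67, 55, 70]]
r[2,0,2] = 55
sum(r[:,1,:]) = -57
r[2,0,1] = -67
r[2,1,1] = -18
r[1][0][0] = -53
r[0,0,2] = 33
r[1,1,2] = 93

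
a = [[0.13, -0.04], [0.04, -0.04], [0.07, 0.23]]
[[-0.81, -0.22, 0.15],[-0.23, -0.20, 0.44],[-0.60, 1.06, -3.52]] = a @ [[-6.43, -0.25, -3.29],  [-0.63, 4.68, -14.32]]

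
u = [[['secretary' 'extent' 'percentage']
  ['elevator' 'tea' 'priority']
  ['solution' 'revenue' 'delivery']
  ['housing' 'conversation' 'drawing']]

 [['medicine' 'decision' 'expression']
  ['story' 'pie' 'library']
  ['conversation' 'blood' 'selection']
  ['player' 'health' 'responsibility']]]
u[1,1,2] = 'library'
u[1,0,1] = 'decision'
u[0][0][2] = 'percentage'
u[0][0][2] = 'percentage'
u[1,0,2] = 'expression'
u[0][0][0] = 'secretary'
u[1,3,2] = 'responsibility'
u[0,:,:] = [['secretary', 'extent', 'percentage'], ['elevator', 'tea', 'priority'], ['solution', 'revenue', 'delivery'], ['housing', 'conversation', 'drawing']]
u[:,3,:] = [['housing', 'conversation', 'drawing'], ['player', 'health', 'responsibility']]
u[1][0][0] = 'medicine'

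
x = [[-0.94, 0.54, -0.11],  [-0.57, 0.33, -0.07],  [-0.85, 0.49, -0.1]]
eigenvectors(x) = [[(-0.68+0j),  (0.36+0.04j),  0.36-0.04j], [(-0.41+0j),  0.72+0.00j,  (0.72-0j)], [-0.61+0.00j,  (0.48-0.35j),  (0.48+0.35j)]]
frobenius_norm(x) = 1.61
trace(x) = -0.71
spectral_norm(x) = 1.61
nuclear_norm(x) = 1.62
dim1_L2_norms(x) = [1.09, 0.66, 0.99]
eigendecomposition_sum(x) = [[-0.94+0.00j, (0.54-0j), -0.11+0.00j], [-0.57+0.00j, (0.33-0j), (-0.07+0j)], [(-0.85+0j), (0.49-0j), -0.10+0.00j]] + [[0.00-0.00j, 0j, -0.00+0.00j],[-0j, 0.00+0.00j, -0.00+0.00j],[-0j, 0j, (-0+0j)]] + [[0j, -0j, (-0-0j)], [0j, -0j, -0.00-0.00j], [0j, 0.00-0.00j, (-0-0j)]]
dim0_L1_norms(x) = [2.36, 1.36, 0.28]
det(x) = -0.00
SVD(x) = [[-0.68, 0.47, -0.57], [-0.41, -0.88, -0.24], [-0.61, 0.07, 0.79]] @ diag([1.6120138102826096, 0.0033032038987869704, 0.0007512004695695809]) @ [[0.86,-0.50,0.1], [-0.35,-0.44,0.82], [0.36,0.75,0.56]]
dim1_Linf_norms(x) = [0.94, 0.57, 0.85]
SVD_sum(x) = [[-0.94, 0.54, -0.11],[-0.57, 0.33, -0.07],[-0.85, 0.49, -0.1]] + [[-0.0, -0.0, 0.0], [0.0, 0.0, -0.0], [-0.00, -0.0, 0.00]] + [[-0.00, -0.00, -0.00], [-0.0, -0.00, -0.0], [0.00, 0.00, 0.00]]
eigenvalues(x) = [(-0.71+0j), 0j, -0j]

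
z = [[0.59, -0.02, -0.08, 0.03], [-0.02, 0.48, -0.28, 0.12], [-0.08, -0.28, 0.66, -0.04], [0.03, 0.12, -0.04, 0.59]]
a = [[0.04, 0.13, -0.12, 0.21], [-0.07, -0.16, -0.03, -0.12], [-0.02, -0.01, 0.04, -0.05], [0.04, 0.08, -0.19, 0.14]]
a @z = [[0.04,0.12,-0.13,0.15], [-0.04,-0.08,0.04,-0.09], [-0.02,-0.02,0.03,-0.03], [0.04,0.11,-0.16,0.10]]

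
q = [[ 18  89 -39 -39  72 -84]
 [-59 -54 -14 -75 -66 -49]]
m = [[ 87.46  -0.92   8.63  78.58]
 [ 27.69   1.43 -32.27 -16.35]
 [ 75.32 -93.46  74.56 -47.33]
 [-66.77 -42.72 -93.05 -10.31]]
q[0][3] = -39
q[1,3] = -75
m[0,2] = 8.63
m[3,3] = -10.31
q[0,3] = -39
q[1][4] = -66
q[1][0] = -59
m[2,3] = -47.33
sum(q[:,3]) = -114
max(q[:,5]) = -49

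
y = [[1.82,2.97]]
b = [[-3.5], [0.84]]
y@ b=[[-3.88]]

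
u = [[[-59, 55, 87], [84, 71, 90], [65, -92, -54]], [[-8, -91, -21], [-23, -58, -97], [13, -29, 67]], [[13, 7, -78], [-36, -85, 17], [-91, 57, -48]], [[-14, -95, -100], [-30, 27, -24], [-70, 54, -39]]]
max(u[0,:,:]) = 90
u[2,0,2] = -78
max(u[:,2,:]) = 67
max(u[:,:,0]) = 84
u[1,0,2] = -21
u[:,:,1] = [[55, 71, -92], [-91, -58, -29], [7, -85, 57], [-95, 27, 54]]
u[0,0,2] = 87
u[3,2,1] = 54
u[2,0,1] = 7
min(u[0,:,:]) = -92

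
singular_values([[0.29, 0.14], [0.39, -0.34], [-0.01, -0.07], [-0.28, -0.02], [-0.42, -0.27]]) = [0.7, 0.46]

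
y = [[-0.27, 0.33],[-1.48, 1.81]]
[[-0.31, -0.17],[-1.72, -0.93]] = y@[[0.21, 0.31], [-0.78, -0.26]]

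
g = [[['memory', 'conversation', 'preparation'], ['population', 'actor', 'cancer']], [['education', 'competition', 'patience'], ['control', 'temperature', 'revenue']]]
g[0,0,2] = 'preparation'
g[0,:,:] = [['memory', 'conversation', 'preparation'], ['population', 'actor', 'cancer']]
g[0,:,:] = [['memory', 'conversation', 'preparation'], ['population', 'actor', 'cancer']]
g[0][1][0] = 'population'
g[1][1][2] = 'revenue'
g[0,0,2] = 'preparation'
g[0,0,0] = 'memory'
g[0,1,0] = 'population'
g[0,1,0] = 'population'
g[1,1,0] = 'control'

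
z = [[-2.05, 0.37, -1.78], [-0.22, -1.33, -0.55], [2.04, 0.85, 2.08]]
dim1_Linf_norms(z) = [2.05, 1.33, 2.08]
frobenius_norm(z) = 4.34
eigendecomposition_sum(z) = [[-0.79+0.35j, -0.74+0.38j, -0.91+0.35j], [-0.23+0.10j, -0.21+0.11j, (-0.26+0.1j)], [0.91-0.33j, 0.85-0.37j, (1.05-0.32j)]] + [[(-0.79-0.35j), -0.74-0.38j, -0.91-0.35j], [-0.23-0.10j, (-0.21-0.11j), -0.26-0.10j], [(0.91+0.33j), (0.85+0.37j), (1.05+0.32j)]] + [[-0.48-0.00j,(1.84-0j),0.05-0.00j], [(0.23+0j),-0.91+0.00j,(-0.02+0j)], [(0.22+0j),(-0.86+0j),(-0.02+0j)]]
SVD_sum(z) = [[-1.86, -0.41, -1.8], [-0.53, -0.12, -0.51], [2.13, 0.47, 2.07]] + [[-0.20,0.78,0.02], [0.30,-1.21,-0.04], [-0.09,0.38,0.01]] + [[0.0, 0.00, -0.00],[0.0, 0.00, -0.0],[0.00, 0.0, -0.0]]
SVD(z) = [[-0.65, 0.52, 0.56], [-0.18, -0.81, 0.55], [0.74, 0.25, 0.62]] @ diag([4.05842979931259, 1.5385788610683926, 0.0047594458774170316]) @ [[0.71,0.16,0.69], [-0.24,0.97,0.03], [0.66,0.19,-0.73]]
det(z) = -0.03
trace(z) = -1.30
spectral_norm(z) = 4.06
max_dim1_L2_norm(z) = 3.03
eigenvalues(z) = [(0.05+0.14j), (0.05-0.14j), (-1.4+0j)]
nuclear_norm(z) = 5.60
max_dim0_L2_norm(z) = 2.9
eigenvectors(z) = [[(-0.65+0.04j), (-0.65-0.04j), (-0.83+0j)], [(-0.19+0.01j), (-0.19-0.01j), (0.41+0j)], [0.73+0.00j, (0.73-0j), 0.39+0.00j]]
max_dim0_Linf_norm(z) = 2.08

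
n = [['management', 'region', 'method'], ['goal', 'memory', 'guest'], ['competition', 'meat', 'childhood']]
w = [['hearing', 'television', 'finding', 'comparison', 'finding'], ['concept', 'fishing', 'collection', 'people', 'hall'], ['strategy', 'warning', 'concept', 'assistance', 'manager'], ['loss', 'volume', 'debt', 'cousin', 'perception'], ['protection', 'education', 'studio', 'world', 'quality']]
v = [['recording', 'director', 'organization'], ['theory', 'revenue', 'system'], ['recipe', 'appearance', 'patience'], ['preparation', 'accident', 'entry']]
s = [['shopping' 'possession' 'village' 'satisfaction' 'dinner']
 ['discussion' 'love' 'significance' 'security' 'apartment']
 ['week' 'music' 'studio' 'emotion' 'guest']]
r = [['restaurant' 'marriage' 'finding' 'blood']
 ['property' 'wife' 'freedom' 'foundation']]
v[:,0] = ['recording', 'theory', 'recipe', 'preparation']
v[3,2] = 'entry'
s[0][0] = 'shopping'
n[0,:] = ['management', 'region', 'method']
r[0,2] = 'finding'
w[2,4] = 'manager'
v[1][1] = 'revenue'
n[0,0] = 'management'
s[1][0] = 'discussion'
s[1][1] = 'love'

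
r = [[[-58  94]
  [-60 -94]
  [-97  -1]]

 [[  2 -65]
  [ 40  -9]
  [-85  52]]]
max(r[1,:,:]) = 52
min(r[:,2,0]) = -97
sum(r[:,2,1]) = 51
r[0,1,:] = [-60, -94]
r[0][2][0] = -97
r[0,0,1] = 94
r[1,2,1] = 52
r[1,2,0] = -85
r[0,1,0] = -60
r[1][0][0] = 2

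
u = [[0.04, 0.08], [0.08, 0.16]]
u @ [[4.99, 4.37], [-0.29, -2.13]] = [[0.18,0.00], [0.35,0.01]]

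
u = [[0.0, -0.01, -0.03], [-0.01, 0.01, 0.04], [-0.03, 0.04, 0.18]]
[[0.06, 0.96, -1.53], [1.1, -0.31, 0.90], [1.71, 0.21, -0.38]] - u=[[0.06, 0.97, -1.50], [1.11, -0.32, 0.86], [1.74, 0.17, -0.56]]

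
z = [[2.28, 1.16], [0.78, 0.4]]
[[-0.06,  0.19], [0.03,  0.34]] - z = [[-2.34, -0.97], [-0.75, -0.06]]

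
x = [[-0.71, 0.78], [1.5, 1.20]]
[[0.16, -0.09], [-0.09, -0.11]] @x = [[-0.25, 0.02],  [-0.10, -0.20]]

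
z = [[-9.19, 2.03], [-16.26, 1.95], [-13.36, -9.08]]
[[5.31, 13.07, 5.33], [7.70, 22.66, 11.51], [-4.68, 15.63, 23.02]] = z @ [[-0.35,-1.36,-0.86], [1.03,0.28,-1.27]]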